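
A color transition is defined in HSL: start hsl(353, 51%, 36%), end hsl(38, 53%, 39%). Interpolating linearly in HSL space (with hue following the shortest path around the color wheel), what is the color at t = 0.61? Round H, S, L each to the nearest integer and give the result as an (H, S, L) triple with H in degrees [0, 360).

Hue: 38 − 353 = -315°, but |-315| > 180 so the shorter arc goes the other way: Δh = -315 + 360 = 45°.
H = 353 + 0.61 × (45) = 380.45 → 380 → 380 mod 360 = 20°
S = 51 + 0.61 × (53 − 51) = 52.22 → 52%
L = 36 + 0.61 × (39 − 36) = 37.83 → 38%

(20, 52, 38)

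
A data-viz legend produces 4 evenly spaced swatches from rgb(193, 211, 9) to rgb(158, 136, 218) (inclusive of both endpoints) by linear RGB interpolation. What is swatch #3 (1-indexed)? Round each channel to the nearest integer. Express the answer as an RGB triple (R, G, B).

(170, 161, 148)

With 4 swatches and endpoints inclusive, swatch 3 sits at t = (3 − 1)/(4 − 1) = 2/3 ≈ 0.6667.
R = 193 + 0.6667 × (158 − 193) = 169.666 → 170
G = 211 + 0.6667 × (136 − 211) = 160.998 → 161
B = 9 + 0.6667 × (218 − 9) = 148.34 → 148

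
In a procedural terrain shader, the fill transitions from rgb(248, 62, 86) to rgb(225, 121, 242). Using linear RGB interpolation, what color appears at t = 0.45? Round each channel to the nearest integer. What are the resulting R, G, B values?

(238, 89, 156)

R = 248 + 0.45 × (225 − 248) = 248 + 0.45 × -23 = 237.65 → 238
G = 62 + 0.45 × (121 − 62) = 62 + 0.45 × 59 = 88.55 → 89
B = 86 + 0.45 × (242 − 86) = 86 + 0.45 × 156 = 156.2 → 156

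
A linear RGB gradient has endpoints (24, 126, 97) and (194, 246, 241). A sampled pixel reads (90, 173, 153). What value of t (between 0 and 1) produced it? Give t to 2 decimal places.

0.39

Invert the lerp on the R channel (largest span, 170): t = (90 − 24) / (194 − 24) = 66/170 = 0.38824.
Check on G: (173 − 126)/(246 − 126) = 0.3917 ✓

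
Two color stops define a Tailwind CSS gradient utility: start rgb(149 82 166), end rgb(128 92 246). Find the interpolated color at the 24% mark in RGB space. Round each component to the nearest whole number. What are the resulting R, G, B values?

24% corresponds to t = 0.24.
R = 149 + 0.24 × (128 − 149) = 149 + 0.24 × -21 = 143.96 → 144
G = 82 + 0.24 × (92 − 82) = 82 + 0.24 × 10 = 84.4 → 84
B = 166 + 0.24 × (246 − 166) = 166 + 0.24 × 80 = 185.2 → 185
So the blended color is (144, 84, 185), about #9054b9.

(144, 84, 185)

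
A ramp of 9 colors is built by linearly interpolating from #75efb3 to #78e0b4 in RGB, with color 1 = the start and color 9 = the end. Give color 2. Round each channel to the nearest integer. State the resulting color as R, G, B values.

(117, 237, 179)

With 9 swatches and endpoints inclusive, swatch 2 sits at t = (2 − 1)/(9 − 1) = 1/8 ≈ 0.125.
#75efb3 → (117, 239, 179); #78e0b4 → (120, 224, 180).
R = 117 + 0.125 × (120 − 117) = 117.375 → 117
G = 239 + 0.125 × (224 − 239) = 237.125 → 237
B = 179 + 0.125 × (180 − 179) = 179.125 → 179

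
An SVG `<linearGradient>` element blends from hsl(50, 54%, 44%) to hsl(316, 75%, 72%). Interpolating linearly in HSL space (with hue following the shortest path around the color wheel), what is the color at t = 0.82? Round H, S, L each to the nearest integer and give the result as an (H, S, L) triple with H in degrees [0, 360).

Hue: 316 − 50 = 266°, but |266| > 180 so the shorter arc goes the other way: Δh = 266 − 360 = -94°.
H = 50 + 0.82 × (-94) = -27.08 → -27 → -27 mod 360 = 333°
S = 54 + 0.82 × (75 − 54) = 71.22 → 71%
L = 44 + 0.82 × (72 − 44) = 66.96 → 67%

(333, 71, 67)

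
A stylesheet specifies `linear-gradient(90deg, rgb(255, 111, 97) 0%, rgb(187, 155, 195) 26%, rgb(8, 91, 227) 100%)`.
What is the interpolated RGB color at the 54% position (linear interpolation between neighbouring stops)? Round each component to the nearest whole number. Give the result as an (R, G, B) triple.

(119, 131, 207)

54% lies between the 26% and 100% stops, so the local fraction is t = (54 − 26)/(100 − 26) = 28/74 ≈ 0.3784.
R = 187 + 0.3784 × (8 − 187) = 119.266 → 119
G = 155 + 0.3784 × (91 − 155) = 130.782 → 131
B = 195 + 0.3784 × (227 − 195) = 207.109 → 207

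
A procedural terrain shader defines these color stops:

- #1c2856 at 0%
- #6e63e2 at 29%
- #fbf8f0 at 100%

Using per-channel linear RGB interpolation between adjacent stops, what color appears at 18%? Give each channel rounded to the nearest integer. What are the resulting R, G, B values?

18% lies between the 0% and 29% stops, so the local fraction is t = (18 − 0)/(29 − 0) = 18/29 ≈ 0.6207.
#1c2856 → (28, 40, 86); #6e63e2 → (110, 99, 226).
R = 28 + 0.6207 × (110 − 28) = 78.897 → 79
G = 40 + 0.6207 × (99 − 40) = 76.621 → 77
B = 86 + 0.6207 × (226 − 86) = 172.898 → 173

(79, 77, 173)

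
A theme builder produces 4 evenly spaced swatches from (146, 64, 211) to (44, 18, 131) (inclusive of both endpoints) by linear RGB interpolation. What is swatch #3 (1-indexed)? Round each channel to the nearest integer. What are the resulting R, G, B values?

With 4 swatches and endpoints inclusive, swatch 3 sits at t = (3 − 1)/(4 − 1) = 2/3 ≈ 0.6667.
R = 146 + 0.6667 × (44 − 146) = 77.997 → 78
G = 64 + 0.6667 × (18 − 64) = 33.332 → 33
B = 211 + 0.6667 × (131 − 211) = 157.664 → 158

(78, 33, 158)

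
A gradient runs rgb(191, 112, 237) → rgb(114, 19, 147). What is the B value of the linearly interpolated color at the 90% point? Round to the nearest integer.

B = 237 + 0.9 × (147 − 237) = 156 → 156

156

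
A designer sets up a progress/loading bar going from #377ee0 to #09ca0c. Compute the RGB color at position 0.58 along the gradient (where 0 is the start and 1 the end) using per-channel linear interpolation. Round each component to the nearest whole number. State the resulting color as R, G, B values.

(28, 170, 101)

#377ee0 → (55, 126, 224); #09ca0c → (9, 202, 12).
R = 55 + 0.58 × (9 − 55) = 55 + 0.58 × -46 = 28.32 → 28
G = 126 + 0.58 × (202 − 126) = 126 + 0.58 × 76 = 170.08 → 170
B = 224 + 0.58 × (12 − 224) = 224 + 0.58 × -212 = 101.04 → 101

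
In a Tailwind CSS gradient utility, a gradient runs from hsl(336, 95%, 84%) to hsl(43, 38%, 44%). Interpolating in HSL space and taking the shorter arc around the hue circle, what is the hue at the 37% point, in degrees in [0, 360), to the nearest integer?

Hue: 43 − 336 = -293°, but |-293| > 180 so the shorter arc goes the other way: Δh = -293 + 360 = 67°.
H = 336 + 0.37 × (67) = 360.79 → 361 → 361 mod 360 = 1°

1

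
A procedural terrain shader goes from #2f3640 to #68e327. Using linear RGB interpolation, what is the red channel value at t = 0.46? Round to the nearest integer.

73

R₁ = 47 (from #2f3640), R₂ = 104 (from #68e327).
R = 47 + 0.46 × (104 − 47) = 73.22 → 73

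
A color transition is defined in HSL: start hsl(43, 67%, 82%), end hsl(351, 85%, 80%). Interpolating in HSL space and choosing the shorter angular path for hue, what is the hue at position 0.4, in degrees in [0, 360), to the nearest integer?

22

Hue: 351 − 43 = 308°, but |308| > 180 so the shorter arc goes the other way: Δh = 308 − 360 = -52°.
H = 43 + 0.4 × (-52) = 22.2 → 22°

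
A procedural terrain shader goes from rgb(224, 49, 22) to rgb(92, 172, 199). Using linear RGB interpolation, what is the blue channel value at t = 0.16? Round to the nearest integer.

B = 22 + 0.16 × (199 − 22) = 50.32 → 50

50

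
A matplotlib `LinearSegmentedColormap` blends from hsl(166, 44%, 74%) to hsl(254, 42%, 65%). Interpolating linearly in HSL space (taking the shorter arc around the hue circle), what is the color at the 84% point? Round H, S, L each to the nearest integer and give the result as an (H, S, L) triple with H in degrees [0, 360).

(240, 42, 66)

Hue arc: Δh = 254 − 166 = 88° (|Δh| ≤ 180, already the shorter path).
H = 166 + 0.84 × (88) = 239.92 → 240°
S = 44 + 0.84 × (42 − 44) = 42.32 → 42%
L = 74 + 0.84 × (65 − 74) = 66.44 → 66%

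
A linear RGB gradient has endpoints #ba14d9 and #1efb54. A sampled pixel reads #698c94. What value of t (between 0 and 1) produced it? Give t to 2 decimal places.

Invert the lerp on the G channel (largest span, 231): t = (140 − 20) / (251 − 20) = 120/231 = 0.51948.
Check on R: (105 − 186)/(30 − 186) = 0.5192 ✓

0.52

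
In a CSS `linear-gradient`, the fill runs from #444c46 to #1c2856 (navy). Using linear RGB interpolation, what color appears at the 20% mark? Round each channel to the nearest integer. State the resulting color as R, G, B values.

#444c46 → (68, 76, 70); #1c2856 → (28, 40, 86).
20% corresponds to t = 0.2.
R = 68 + 0.2 × (28 − 68) = 68 + 0.2 × -40 = 60 → 60
G = 76 + 0.2 × (40 − 76) = 76 + 0.2 × -36 = 68.8 → 69
B = 70 + 0.2 × (86 − 70) = 70 + 0.2 × 16 = 73.2 → 73

(60, 69, 73)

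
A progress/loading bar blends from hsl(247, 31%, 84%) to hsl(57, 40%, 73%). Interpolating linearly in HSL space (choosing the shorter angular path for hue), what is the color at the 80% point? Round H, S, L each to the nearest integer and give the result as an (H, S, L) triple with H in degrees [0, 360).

Hue: 57 − 247 = -190°, but |-190| > 180 so the shorter arc goes the other way: Δh = -190 + 360 = 170°.
H = 247 + 0.8 × (170) = 383 → 383 → 383 mod 360 = 23°
S = 31 + 0.8 × (40 − 31) = 38.2 → 38%
L = 84 + 0.8 × (73 − 84) = 75.2 → 75%

(23, 38, 75)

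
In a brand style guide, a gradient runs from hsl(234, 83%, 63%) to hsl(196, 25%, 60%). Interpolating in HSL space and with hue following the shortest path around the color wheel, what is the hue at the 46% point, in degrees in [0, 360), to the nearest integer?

217

Hue arc: Δh = 196 − 234 = -38° (|Δh| ≤ 180, already the shorter path).
H = 234 + 0.46 × (-38) = 216.52 → 217°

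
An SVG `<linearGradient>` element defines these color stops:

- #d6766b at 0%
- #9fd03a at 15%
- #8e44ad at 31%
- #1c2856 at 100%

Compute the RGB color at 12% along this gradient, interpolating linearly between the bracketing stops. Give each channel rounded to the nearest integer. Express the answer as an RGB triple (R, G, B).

12% lies between the 0% and 15% stops, so the local fraction is t = (12 − 0)/(15 − 0) = 12/15 ≈ 0.8.
#d6766b → (214, 118, 107); #9fd03a → (159, 208, 58).
R = 214 + 0.8 × (159 − 214) = 170 → 170
G = 118 + 0.8 × (208 − 118) = 190 → 190
B = 107 + 0.8 × (58 − 107) = 67.8 → 68

(170, 190, 68)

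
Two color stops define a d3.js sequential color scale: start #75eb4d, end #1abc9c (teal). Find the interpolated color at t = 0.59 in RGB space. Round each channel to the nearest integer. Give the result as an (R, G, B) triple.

#75eb4d → (117, 235, 77); #1abc9c → (26, 188, 156).
R = 117 + 0.59 × (26 − 117) = 117 + 0.59 × -91 = 63.31 → 63
G = 235 + 0.59 × (188 − 235) = 235 + 0.59 × -47 = 207.27 → 207
B = 77 + 0.59 × (156 − 77) = 77 + 0.59 × 79 = 123.61 → 124
So the blended color is (63, 207, 124), about #3fcf7c.

(63, 207, 124)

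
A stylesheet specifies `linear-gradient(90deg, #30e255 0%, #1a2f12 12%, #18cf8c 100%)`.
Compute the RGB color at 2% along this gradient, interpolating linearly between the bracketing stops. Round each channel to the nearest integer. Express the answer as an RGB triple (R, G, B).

(44, 196, 74)

2% lies between the 0% and 12% stops, so the local fraction is t = (2 − 0)/(12 − 0) = 2/12 ≈ 0.1667.
#30e255 → (48, 226, 85); #1a2f12 → (26, 47, 18).
R = 48 + 0.1667 × (26 − 48) = 44.333 → 44
G = 226 + 0.1667 × (47 − 226) = 196.161 → 196
B = 85 + 0.1667 × (18 − 85) = 73.831 → 74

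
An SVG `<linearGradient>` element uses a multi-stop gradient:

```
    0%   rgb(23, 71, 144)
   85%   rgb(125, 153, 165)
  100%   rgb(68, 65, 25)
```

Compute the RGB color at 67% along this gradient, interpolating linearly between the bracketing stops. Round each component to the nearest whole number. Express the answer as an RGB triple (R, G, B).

67% lies between the 0% and 85% stops, so the local fraction is t = (67 − 0)/(85 − 0) = 67/85 ≈ 0.7882.
R = 23 + 0.7882 × (125 − 23) = 103.396 → 103
G = 71 + 0.7882 × (153 − 71) = 135.632 → 136
B = 144 + 0.7882 × (165 − 144) = 160.552 → 161

(103, 136, 161)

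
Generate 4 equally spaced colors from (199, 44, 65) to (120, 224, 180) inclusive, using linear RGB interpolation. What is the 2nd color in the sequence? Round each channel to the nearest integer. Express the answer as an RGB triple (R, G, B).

With 4 swatches and endpoints inclusive, swatch 2 sits at t = (2 − 1)/(4 − 1) = 1/3 ≈ 0.3333.
R = 199 + 0.3333 × (120 − 199) = 172.669 → 173
G = 44 + 0.3333 × (224 − 44) = 103.994 → 104
B = 65 + 0.3333 × (180 − 65) = 103.329 → 103

(173, 104, 103)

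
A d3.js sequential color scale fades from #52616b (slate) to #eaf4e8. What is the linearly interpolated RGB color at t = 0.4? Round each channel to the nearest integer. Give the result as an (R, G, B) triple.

(143, 156, 157)

#52616b → (82, 97, 107); #eaf4e8 → (234, 244, 232).
R = 82 + 0.4 × (234 − 82) = 82 + 0.4 × 152 = 142.8 → 143
G = 97 + 0.4 × (244 − 97) = 97 + 0.4 × 147 = 155.8 → 156
B = 107 + 0.4 × (232 − 107) = 107 + 0.4 × 125 = 157 → 157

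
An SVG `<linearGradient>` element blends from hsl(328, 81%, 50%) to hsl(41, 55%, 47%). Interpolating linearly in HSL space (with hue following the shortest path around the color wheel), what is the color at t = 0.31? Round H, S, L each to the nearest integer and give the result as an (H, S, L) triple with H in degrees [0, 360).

(351, 73, 49)

Hue: 41 − 328 = -287°, but |-287| > 180 so the shorter arc goes the other way: Δh = -287 + 360 = 73°.
H = 328 + 0.31 × (73) = 350.63 → 351°
S = 81 + 0.31 × (55 − 81) = 72.94 → 73%
L = 50 + 0.31 × (47 − 50) = 49.07 → 49%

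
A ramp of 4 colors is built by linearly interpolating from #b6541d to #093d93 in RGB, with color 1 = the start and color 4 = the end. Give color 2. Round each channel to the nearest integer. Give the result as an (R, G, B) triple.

(124, 76, 68)

With 4 swatches and endpoints inclusive, swatch 2 sits at t = (2 − 1)/(4 − 1) = 1/3 ≈ 0.3333.
#b6541d → (182, 84, 29); #093d93 → (9, 61, 147).
R = 182 + 0.3333 × (9 − 182) = 124.339 → 124
G = 84 + 0.3333 × (61 − 84) = 76.334 → 76
B = 29 + 0.3333 × (147 − 29) = 68.329 → 68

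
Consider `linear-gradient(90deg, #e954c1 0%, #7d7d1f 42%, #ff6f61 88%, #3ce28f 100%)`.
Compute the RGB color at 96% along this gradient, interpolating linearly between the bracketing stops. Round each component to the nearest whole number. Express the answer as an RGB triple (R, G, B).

96% lies between the 88% and 100% stops, so the local fraction is t = (96 − 88)/(100 − 88) = 8/12 ≈ 0.6667.
#ff6f61 → (255, 111, 97); #3ce28f → (60, 226, 143).
R = 255 + 0.6667 × (60 − 255) = 124.994 → 125
G = 111 + 0.6667 × (226 − 111) = 187.671 → 188
B = 97 + 0.6667 × (143 − 97) = 127.668 → 128

(125, 188, 128)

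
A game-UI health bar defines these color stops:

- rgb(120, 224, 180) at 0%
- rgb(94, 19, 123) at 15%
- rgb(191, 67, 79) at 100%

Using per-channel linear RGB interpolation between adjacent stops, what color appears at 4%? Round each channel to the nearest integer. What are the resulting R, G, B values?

(113, 169, 165)

4% lies between the 0% and 15% stops, so the local fraction is t = (4 − 0)/(15 − 0) = 4/15 ≈ 0.2667.
R = 120 + 0.2667 × (94 − 120) = 113.066 → 113
G = 224 + 0.2667 × (19 − 224) = 169.327 → 169
B = 180 + 0.2667 × (123 − 180) = 164.798 → 165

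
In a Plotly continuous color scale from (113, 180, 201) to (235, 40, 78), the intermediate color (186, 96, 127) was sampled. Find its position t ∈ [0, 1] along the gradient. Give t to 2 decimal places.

0.60

Invert the lerp on the G channel (largest span, 140): t = (96 − 180) / (40 − 180) = -84/-140 = 0.6.
Check on R: (186 − 113)/(235 − 113) = 0.5984 ✓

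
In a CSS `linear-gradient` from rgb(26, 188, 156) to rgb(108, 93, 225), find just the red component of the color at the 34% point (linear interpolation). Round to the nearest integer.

54

R = 26 + 0.34 × (108 − 26) = 53.88 → 54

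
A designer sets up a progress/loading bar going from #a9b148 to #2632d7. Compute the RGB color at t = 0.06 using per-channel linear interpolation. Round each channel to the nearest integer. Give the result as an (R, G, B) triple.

#a9b148 → (169, 177, 72); #2632d7 → (38, 50, 215).
R = 169 + 0.06 × (38 − 169) = 169 + 0.06 × -131 = 161.14 → 161
G = 177 + 0.06 × (50 − 177) = 177 + 0.06 × -127 = 169.38 → 169
B = 72 + 0.06 × (215 − 72) = 72 + 0.06 × 143 = 80.58 → 81
So the blended color is (161, 169, 81), about #a1a951.

(161, 169, 81)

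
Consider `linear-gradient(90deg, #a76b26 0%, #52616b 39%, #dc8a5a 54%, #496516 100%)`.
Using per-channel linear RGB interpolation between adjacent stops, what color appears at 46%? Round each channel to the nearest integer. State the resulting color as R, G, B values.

46% lies between the 39% and 54% stops, so the local fraction is t = (46 − 39)/(54 − 39) = 7/15 ≈ 0.4667.
#52616b → (82, 97, 107); #dc8a5a → (220, 138, 90).
R = 82 + 0.4667 × (220 − 82) = 146.405 → 146
G = 97 + 0.4667 × (138 − 97) = 116.135 → 116
B = 107 + 0.4667 × (90 − 107) = 99.066 → 99

(146, 116, 99)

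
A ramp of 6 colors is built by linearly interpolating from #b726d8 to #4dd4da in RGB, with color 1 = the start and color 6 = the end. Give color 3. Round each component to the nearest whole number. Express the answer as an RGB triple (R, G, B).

With 6 swatches and endpoints inclusive, swatch 3 sits at t = (3 − 1)/(6 − 1) = 2/5 ≈ 0.4.
#b726d8 → (183, 38, 216); #4dd4da → (77, 212, 218).
R = 183 + 0.4 × (77 − 183) = 140.6 → 141
G = 38 + 0.4 × (212 − 38) = 107.6 → 108
B = 216 + 0.4 × (218 − 216) = 216.8 → 217

(141, 108, 217)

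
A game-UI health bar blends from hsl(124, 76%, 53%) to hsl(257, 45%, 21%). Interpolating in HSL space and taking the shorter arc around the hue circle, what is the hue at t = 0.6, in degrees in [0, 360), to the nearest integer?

204

Hue arc: Δh = 257 − 124 = 133° (|Δh| ≤ 180, already the shorter path).
H = 124 + 0.6 × (133) = 203.8 → 204°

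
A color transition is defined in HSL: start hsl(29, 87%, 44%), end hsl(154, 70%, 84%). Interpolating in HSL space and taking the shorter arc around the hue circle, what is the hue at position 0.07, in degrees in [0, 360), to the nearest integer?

38

Hue arc: Δh = 154 − 29 = 125° (|Δh| ≤ 180, already the shorter path).
H = 29 + 0.07 × (125) = 37.75 → 38°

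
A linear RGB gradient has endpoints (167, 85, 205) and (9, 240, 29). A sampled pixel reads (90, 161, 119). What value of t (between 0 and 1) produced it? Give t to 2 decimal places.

0.49

Invert the lerp on the B channel (largest span, 176): t = (119 − 205) / (29 − 205) = -86/-176 = 0.48864.
Check on R: (90 − 167)/(9 − 167) = 0.4873 ✓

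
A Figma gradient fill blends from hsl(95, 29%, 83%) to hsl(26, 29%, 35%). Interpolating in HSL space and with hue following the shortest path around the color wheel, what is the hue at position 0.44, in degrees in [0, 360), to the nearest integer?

Hue arc: Δh = 26 − 95 = -69° (|Δh| ≤ 180, already the shorter path).
H = 95 + 0.44 × (-69) = 64.64 → 65°

65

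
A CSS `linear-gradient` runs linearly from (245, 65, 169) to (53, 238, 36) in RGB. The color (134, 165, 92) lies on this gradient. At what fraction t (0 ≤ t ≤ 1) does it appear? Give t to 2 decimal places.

Invert the lerp on the R channel (largest span, 192): t = (134 − 245) / (53 − 245) = -111/-192 = 0.57812.
Check on G: (165 − 65)/(238 − 65) = 0.578 ✓

0.58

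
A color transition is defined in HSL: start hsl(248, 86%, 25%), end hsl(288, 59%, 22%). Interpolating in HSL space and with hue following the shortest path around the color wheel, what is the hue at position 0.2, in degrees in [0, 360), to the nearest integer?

256

Hue arc: Δh = 288 − 248 = 40° (|Δh| ≤ 180, already the shorter path).
H = 248 + 0.2 × (40) = 256 → 256°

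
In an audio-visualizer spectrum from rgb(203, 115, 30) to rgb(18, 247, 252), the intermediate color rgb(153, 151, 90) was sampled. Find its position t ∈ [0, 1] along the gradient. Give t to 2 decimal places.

Invert the lerp on the B channel (largest span, 222): t = (90 − 30) / (252 − 30) = 60/222 = 0.27027.
Check on R: (153 − 203)/(18 − 203) = 0.2703 ✓

0.27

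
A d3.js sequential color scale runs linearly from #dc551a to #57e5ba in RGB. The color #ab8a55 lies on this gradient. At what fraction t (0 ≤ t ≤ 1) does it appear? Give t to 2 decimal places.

0.37

Invert the lerp on the B channel (largest span, 160): t = (85 − 26) / (186 − 26) = 59/160 = 0.36875.
Check on R: (171 − 220)/(87 − 220) = 0.3684 ✓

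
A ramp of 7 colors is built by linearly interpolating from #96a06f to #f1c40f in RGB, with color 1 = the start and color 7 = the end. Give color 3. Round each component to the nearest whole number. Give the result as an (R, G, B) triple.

With 7 swatches and endpoints inclusive, swatch 3 sits at t = (3 − 1)/(7 − 1) = 2/6 ≈ 0.3333.
#96a06f → (150, 160, 111); #f1c40f → (241, 196, 15).
R = 150 + 0.3333 × (241 − 150) = 180.33 → 180
G = 160 + 0.3333 × (196 − 160) = 171.999 → 172
B = 111 + 0.3333 × (15 − 111) = 79.003 → 79

(180, 172, 79)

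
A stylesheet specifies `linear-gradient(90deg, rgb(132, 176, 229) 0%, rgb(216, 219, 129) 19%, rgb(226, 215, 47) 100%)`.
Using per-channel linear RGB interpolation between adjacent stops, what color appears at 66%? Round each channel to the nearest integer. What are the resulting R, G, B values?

66% lies between the 19% and 100% stops, so the local fraction is t = (66 − 19)/(100 − 19) = 47/81 ≈ 0.5802.
R = 216 + 0.5802 × (226 − 216) = 221.802 → 222
G = 219 + 0.5802 × (215 − 219) = 216.679 → 217
B = 129 + 0.5802 × (47 − 129) = 81.424 → 81

(222, 217, 81)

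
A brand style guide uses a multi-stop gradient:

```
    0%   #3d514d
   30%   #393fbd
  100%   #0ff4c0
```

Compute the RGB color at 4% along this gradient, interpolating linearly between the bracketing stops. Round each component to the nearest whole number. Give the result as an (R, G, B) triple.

4% lies between the 0% and 30% stops, so the local fraction is t = (4 − 0)/(30 − 0) = 4/30 ≈ 0.1333.
#3d514d → (61, 81, 77); #393fbd → (57, 63, 189).
R = 61 + 0.1333 × (57 − 61) = 60.467 → 60
G = 81 + 0.1333 × (63 − 81) = 78.601 → 79
B = 77 + 0.1333 × (189 − 77) = 91.93 → 92

(60, 79, 92)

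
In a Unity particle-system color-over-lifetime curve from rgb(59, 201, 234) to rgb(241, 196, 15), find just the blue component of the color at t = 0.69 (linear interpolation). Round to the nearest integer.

B = 234 + 0.69 × (15 − 234) = 82.89 → 83

83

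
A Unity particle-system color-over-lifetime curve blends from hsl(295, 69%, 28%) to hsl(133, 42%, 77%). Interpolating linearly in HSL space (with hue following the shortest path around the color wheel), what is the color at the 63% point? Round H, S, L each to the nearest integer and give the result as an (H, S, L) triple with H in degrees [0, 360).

Hue arc: Δh = 133 − 295 = -162° (|Δh| ≤ 180, already the shorter path).
H = 295 + 0.63 × (-162) = 192.94 → 193°
S = 69 + 0.63 × (42 − 69) = 51.99 → 52%
L = 28 + 0.63 × (77 − 28) = 58.87 → 59%

(193, 52, 59)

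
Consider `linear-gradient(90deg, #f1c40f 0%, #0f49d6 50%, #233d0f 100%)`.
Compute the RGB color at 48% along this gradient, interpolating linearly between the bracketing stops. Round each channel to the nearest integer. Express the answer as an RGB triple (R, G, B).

(24, 78, 206)

48% lies between the 0% and 50% stops, so the local fraction is t = (48 − 0)/(50 − 0) = 48/50 ≈ 0.96.
#f1c40f → (241, 196, 15); #0f49d6 → (15, 73, 214).
R = 241 + 0.96 × (15 − 241) = 24.04 → 24
G = 196 + 0.96 × (73 − 196) = 77.92 → 78
B = 15 + 0.96 × (214 − 15) = 206.04 → 206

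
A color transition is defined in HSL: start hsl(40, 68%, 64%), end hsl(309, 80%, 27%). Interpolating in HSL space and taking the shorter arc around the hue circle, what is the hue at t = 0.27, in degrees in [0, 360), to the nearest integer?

Hue: 309 − 40 = 269°, but |269| > 180 so the shorter arc goes the other way: Δh = 269 − 360 = -91°.
H = 40 + 0.27 × (-91) = 15.43 → 15°

15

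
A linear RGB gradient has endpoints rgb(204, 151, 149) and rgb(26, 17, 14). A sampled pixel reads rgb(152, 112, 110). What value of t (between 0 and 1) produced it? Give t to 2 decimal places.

0.29

Invert the lerp on the R channel (largest span, 178): t = (152 − 204) / (26 − 204) = -52/-178 = 0.29213.
Check on G: (112 − 151)/(17 − 151) = 0.291 ✓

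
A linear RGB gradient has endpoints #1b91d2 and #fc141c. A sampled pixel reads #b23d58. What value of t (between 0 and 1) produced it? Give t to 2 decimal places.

Invert the lerp on the R channel (largest span, 225): t = (178 − 27) / (252 − 27) = 151/225 = 0.67111.
Check on G: (61 − 145)/(20 − 145) = 0.672 ✓

0.67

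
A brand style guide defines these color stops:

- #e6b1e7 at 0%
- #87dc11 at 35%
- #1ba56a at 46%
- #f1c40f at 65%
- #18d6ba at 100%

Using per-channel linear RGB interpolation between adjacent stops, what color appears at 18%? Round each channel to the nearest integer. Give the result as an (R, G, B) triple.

18% lies between the 0% and 35% stops, so the local fraction is t = (18 − 0)/(35 − 0) = 18/35 ≈ 0.5143.
#e6b1e7 → (230, 177, 231); #87dc11 → (135, 220, 17).
R = 230 + 0.5143 × (135 − 230) = 181.142 → 181
G = 177 + 0.5143 × (220 − 177) = 199.115 → 199
B = 231 + 0.5143 × (17 − 231) = 120.94 → 121

(181, 199, 121)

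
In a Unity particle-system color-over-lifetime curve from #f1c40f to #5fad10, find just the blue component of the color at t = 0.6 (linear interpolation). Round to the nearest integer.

16

B₁ = 15 (from #f1c40f), B₂ = 16 (from #5fad10).
B = 15 + 0.6 × (16 − 15) = 15.6 → 16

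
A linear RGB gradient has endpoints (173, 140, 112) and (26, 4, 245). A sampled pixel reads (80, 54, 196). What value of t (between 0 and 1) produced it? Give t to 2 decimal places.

0.63

Invert the lerp on the R channel (largest span, 147): t = (80 − 173) / (26 − 173) = -93/-147 = 0.63265.
Check on G: (54 − 140)/(4 − 140) = 0.6324 ✓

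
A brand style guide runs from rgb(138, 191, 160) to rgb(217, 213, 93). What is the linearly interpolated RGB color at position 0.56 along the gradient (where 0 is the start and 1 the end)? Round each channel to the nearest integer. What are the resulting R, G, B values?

R = 138 + 0.56 × (217 − 138) = 138 + 0.56 × 79 = 182.24 → 182
G = 191 + 0.56 × (213 − 191) = 191 + 0.56 × 22 = 203.32 → 203
B = 160 + 0.56 × (93 − 160) = 160 + 0.56 × -67 = 122.48 → 122

(182, 203, 122)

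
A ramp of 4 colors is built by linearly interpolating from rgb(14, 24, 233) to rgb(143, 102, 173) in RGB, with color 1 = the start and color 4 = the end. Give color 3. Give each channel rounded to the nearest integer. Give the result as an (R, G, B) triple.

(100, 76, 193)

With 4 swatches and endpoints inclusive, swatch 3 sits at t = (3 − 1)/(4 − 1) = 2/3 ≈ 0.6667.
R = 14 + 0.6667 × (143 − 14) = 100.004 → 100
G = 24 + 0.6667 × (102 − 24) = 76.003 → 76
B = 233 + 0.6667 × (173 − 233) = 192.998 → 193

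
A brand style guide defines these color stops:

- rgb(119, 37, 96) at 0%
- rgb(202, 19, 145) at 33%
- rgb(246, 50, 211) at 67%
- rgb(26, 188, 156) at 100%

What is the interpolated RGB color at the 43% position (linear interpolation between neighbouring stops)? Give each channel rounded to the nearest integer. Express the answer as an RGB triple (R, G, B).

43% lies between the 33% and 67% stops, so the local fraction is t = (43 − 33)/(67 − 33) = 10/34 ≈ 0.2941.
R = 202 + 0.2941 × (246 − 202) = 214.94 → 215
G = 19 + 0.2941 × (50 − 19) = 28.117 → 28
B = 145 + 0.2941 × (211 − 145) = 164.411 → 164

(215, 28, 164)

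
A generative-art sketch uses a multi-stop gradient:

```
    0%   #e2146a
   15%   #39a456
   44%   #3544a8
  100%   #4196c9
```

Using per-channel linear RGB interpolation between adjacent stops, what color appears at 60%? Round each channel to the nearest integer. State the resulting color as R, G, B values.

(56, 91, 177)

60% lies between the 44% and 100% stops, so the local fraction is t = (60 − 44)/(100 − 44) = 16/56 ≈ 0.2857.
#3544a8 → (53, 68, 168); #4196c9 → (65, 150, 201).
R = 53 + 0.2857 × (65 − 53) = 56.428 → 56
G = 68 + 0.2857 × (150 − 68) = 91.427 → 91
B = 168 + 0.2857 × (201 − 168) = 177.428 → 177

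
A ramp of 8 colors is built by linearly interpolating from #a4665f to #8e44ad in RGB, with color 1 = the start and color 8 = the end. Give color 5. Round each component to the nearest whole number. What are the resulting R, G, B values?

(151, 83, 140)

With 8 swatches and endpoints inclusive, swatch 5 sits at t = (5 − 1)/(8 − 1) = 4/7 ≈ 0.5714.
#a4665f → (164, 102, 95); #8e44ad → (142, 68, 173).
R = 164 + 0.5714 × (142 − 164) = 151.429 → 151
G = 102 + 0.5714 × (68 − 102) = 82.572 → 83
B = 95 + 0.5714 × (173 − 95) = 139.569 → 140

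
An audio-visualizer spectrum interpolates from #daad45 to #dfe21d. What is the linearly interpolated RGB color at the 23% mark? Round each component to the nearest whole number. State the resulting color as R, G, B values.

(219, 185, 60)

#daad45 → (218, 173, 69); #dfe21d → (223, 226, 29).
23% corresponds to t = 0.23.
R = 218 + 0.23 × (223 − 218) = 218 + 0.23 × 5 = 219.15 → 219
G = 173 + 0.23 × (226 − 173) = 173 + 0.23 × 53 = 185.19 → 185
B = 69 + 0.23 × (29 − 69) = 69 + 0.23 × -40 = 59.8 → 60
So the blended color is (219, 185, 60), about #dbb93c.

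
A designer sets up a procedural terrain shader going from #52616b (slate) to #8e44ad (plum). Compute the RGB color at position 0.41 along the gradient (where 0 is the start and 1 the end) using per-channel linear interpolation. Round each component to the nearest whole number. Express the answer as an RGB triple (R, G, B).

#52616b → (82, 97, 107); #8e44ad → (142, 68, 173).
R = 82 + 0.41 × (142 − 82) = 82 + 0.41 × 60 = 106.6 → 107
G = 97 + 0.41 × (68 − 97) = 97 + 0.41 × -29 = 85.11 → 85
B = 107 + 0.41 × (173 − 107) = 107 + 0.41 × 66 = 134.06 → 134

(107, 85, 134)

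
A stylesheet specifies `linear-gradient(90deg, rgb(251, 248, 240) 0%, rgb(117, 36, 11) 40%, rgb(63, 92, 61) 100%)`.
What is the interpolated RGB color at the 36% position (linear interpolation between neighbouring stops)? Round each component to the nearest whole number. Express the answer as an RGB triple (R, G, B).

(130, 57, 34)

36% lies between the 0% and 40% stops, so the local fraction is t = (36 − 0)/(40 − 0) = 36/40 ≈ 0.9.
R = 251 + 0.9 × (117 − 251) = 130.4 → 130
G = 248 + 0.9 × (36 − 248) = 57.2 → 57
B = 240 + 0.9 × (11 − 240) = 33.9 → 34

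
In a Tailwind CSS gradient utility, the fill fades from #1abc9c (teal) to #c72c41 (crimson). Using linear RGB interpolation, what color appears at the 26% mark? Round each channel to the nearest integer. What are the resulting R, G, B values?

#1abc9c → (26, 188, 156); #c72c41 → (199, 44, 65).
26% corresponds to t = 0.26.
R = 26 + 0.26 × (199 − 26) = 26 + 0.26 × 173 = 70.98 → 71
G = 188 + 0.26 × (44 − 188) = 188 + 0.26 × -144 = 150.56 → 151
B = 156 + 0.26 × (65 − 156) = 156 + 0.26 × -91 = 132.34 → 132

(71, 151, 132)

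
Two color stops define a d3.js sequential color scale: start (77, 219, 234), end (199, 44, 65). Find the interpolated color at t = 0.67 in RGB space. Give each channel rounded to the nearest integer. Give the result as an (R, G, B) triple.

R = 77 + 0.67 × (199 − 77) = 77 + 0.67 × 122 = 158.74 → 159
G = 219 + 0.67 × (44 − 219) = 219 + 0.67 × -175 = 101.75 → 102
B = 234 + 0.67 × (65 − 234) = 234 + 0.67 × -169 = 120.77 → 121
So the blended color is (159, 102, 121), about #9f6679.

(159, 102, 121)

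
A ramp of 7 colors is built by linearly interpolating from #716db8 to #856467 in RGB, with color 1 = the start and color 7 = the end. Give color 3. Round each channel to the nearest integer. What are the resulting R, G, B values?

With 7 swatches and endpoints inclusive, swatch 3 sits at t = (3 − 1)/(7 − 1) = 2/6 ≈ 0.3333.
#716db8 → (113, 109, 184); #856467 → (133, 100, 103).
R = 113 + 0.3333 × (133 − 113) = 119.666 → 120
G = 109 + 0.3333 × (100 − 109) = 106 → 106
B = 184 + 0.3333 × (103 − 184) = 157.003 → 157

(120, 106, 157)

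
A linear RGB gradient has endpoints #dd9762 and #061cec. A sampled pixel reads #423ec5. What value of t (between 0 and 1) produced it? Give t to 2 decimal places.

0.72

Invert the lerp on the R channel (largest span, 215): t = (66 − 221) / (6 − 221) = -155/-215 = 0.72093.
Check on G: (62 − 151)/(28 − 151) = 0.7236 ✓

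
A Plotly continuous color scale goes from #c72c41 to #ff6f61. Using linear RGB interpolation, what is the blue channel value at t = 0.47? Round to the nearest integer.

80

B₁ = 65 (from #c72c41), B₂ = 97 (from #ff6f61).
B = 65 + 0.47 × (97 − 65) = 80.04 → 80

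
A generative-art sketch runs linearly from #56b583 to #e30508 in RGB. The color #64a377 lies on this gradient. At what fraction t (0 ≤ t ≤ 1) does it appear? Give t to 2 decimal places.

Invert the lerp on the G channel (largest span, 176): t = (163 − 181) / (5 − 181) = -18/-176 = 0.10227.
Check on R: (100 − 86)/(227 − 86) = 0.09929 ✓

0.10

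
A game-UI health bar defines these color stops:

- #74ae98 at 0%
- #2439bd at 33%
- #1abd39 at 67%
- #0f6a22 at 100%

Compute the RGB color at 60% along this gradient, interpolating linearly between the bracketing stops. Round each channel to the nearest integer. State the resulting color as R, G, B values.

(28, 162, 84)

60% lies between the 33% and 67% stops, so the local fraction is t = (60 − 33)/(67 − 33) = 27/34 ≈ 0.7941.
#2439bd → (36, 57, 189); #1abd39 → (26, 189, 57).
R = 36 + 0.7941 × (26 − 36) = 28.059 → 28
G = 57 + 0.7941 × (189 − 57) = 161.821 → 162
B = 189 + 0.7941 × (57 − 189) = 84.179 → 84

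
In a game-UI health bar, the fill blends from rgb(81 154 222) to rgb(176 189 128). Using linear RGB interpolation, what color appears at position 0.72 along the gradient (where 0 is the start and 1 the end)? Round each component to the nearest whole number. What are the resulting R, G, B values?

R = 81 + 0.72 × (176 − 81) = 81 + 0.72 × 95 = 149.4 → 149
G = 154 + 0.72 × (189 − 154) = 154 + 0.72 × 35 = 179.2 → 179
B = 222 + 0.72 × (128 − 222) = 222 + 0.72 × -94 = 154.32 → 154
So the blended color is (149, 179, 154), about #95b39a.

(149, 179, 154)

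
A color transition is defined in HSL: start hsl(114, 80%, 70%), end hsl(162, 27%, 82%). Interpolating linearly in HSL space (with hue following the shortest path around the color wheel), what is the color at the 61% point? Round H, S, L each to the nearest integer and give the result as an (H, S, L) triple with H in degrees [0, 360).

Hue arc: Δh = 162 − 114 = 48° (|Δh| ≤ 180, already the shorter path).
H = 114 + 0.61 × (48) = 143.28 → 143°
S = 80 + 0.61 × (27 − 80) = 47.67 → 48%
L = 70 + 0.61 × (82 − 70) = 77.32 → 77%

(143, 48, 77)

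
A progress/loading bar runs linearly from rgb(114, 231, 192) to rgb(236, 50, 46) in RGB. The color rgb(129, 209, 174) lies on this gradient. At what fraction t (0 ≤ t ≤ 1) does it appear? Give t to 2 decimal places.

0.12

Invert the lerp on the G channel (largest span, 181): t = (209 − 231) / (50 − 231) = -22/-181 = 0.12155.
Check on R: (129 − 114)/(236 − 114) = 0.123 ✓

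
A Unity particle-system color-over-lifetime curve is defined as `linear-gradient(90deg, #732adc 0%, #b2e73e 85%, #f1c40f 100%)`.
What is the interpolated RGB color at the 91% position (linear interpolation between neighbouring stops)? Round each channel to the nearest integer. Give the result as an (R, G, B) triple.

91% lies between the 85% and 100% stops, so the local fraction is t = (91 − 85)/(100 − 85) = 6/15 ≈ 0.4.
#b2e73e → (178, 231, 62); #f1c40f → (241, 196, 15).
R = 178 + 0.4 × (241 − 178) = 203.2 → 203
G = 231 + 0.4 × (196 − 231) = 217 → 217
B = 62 + 0.4 × (15 − 62) = 43.2 → 43

(203, 217, 43)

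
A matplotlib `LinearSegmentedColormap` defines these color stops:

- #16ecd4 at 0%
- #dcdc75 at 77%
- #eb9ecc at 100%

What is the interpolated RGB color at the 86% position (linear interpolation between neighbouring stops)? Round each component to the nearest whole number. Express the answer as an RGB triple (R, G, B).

86% lies between the 77% and 100% stops, so the local fraction is t = (86 − 77)/(100 − 77) = 9/23 ≈ 0.3913.
#dcdc75 → (220, 220, 117); #eb9ecc → (235, 158, 204).
R = 220 + 0.3913 × (235 − 220) = 225.869 → 226
G = 220 + 0.3913 × (158 − 220) = 195.739 → 196
B = 117 + 0.3913 × (204 − 117) = 151.043 → 151

(226, 196, 151)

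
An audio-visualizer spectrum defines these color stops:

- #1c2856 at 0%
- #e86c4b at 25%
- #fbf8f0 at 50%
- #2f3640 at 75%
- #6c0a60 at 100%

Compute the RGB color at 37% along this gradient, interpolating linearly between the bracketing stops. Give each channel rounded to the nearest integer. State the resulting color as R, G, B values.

37% lies between the 25% and 50% stops, so the local fraction is t = (37 − 25)/(50 − 25) = 12/25 ≈ 0.48.
#e86c4b → (232, 108, 75); #fbf8f0 → (251, 248, 240).
R = 232 + 0.48 × (251 − 232) = 241.12 → 241
G = 108 + 0.48 × (248 − 108) = 175.2 → 175
B = 75 + 0.48 × (240 − 75) = 154.2 → 154

(241, 175, 154)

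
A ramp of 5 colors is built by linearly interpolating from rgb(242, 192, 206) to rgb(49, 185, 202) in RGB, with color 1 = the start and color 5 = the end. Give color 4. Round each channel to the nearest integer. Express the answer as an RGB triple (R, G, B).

(97, 187, 203)

With 5 swatches and endpoints inclusive, swatch 4 sits at t = (4 − 1)/(5 − 1) = 3/4 ≈ 0.75.
R = 242 + 0.75 × (49 − 242) = 97.25 → 97
G = 192 + 0.75 × (185 − 192) = 186.75 → 187
B = 206 + 0.75 × (202 − 206) = 203 → 203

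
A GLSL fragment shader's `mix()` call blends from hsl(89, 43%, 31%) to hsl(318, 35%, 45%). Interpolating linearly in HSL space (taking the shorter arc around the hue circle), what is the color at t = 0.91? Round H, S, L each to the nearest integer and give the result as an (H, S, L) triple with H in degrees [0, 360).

Hue: 318 − 89 = 229°, but |229| > 180 so the shorter arc goes the other way: Δh = 229 − 360 = -131°.
H = 89 + 0.91 × (-131) = -30.21 → -30 → -30 mod 360 = 330°
S = 43 + 0.91 × (35 − 43) = 35.72 → 36%
L = 31 + 0.91 × (45 − 31) = 43.74 → 44%

(330, 36, 44)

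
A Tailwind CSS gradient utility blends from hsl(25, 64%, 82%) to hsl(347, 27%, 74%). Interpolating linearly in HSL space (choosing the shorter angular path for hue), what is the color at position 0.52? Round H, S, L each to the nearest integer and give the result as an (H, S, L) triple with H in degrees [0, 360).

Hue: 347 − 25 = 322°, but |322| > 180 so the shorter arc goes the other way: Δh = 322 − 360 = -38°.
H = 25 + 0.52 × (-38) = 5.24 → 5°
S = 64 + 0.52 × (27 − 64) = 44.76 → 45%
L = 82 + 0.52 × (74 − 82) = 77.84 → 78%

(5, 45, 78)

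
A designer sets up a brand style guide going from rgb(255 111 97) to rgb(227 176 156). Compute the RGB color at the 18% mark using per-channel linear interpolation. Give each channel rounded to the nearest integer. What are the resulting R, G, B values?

18% corresponds to t = 0.18.
R = 255 + 0.18 × (227 − 255) = 255 + 0.18 × -28 = 249.96 → 250
G = 111 + 0.18 × (176 − 111) = 111 + 0.18 × 65 = 122.7 → 123
B = 97 + 0.18 × (156 − 97) = 97 + 0.18 × 59 = 107.62 → 108

(250, 123, 108)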